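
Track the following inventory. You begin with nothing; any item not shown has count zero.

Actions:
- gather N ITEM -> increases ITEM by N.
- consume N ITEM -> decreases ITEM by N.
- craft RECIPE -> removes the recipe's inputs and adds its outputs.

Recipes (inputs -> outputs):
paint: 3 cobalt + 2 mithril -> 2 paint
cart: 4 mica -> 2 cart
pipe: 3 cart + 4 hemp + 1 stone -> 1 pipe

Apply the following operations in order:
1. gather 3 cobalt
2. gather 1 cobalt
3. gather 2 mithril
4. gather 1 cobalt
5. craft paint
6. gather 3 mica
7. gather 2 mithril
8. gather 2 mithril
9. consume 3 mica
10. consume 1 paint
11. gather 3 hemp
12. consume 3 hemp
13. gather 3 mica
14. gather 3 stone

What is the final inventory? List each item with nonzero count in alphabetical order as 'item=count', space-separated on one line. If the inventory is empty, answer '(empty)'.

After 1 (gather 3 cobalt): cobalt=3
After 2 (gather 1 cobalt): cobalt=4
After 3 (gather 2 mithril): cobalt=4 mithril=2
After 4 (gather 1 cobalt): cobalt=5 mithril=2
After 5 (craft paint): cobalt=2 paint=2
After 6 (gather 3 mica): cobalt=2 mica=3 paint=2
After 7 (gather 2 mithril): cobalt=2 mica=3 mithril=2 paint=2
After 8 (gather 2 mithril): cobalt=2 mica=3 mithril=4 paint=2
After 9 (consume 3 mica): cobalt=2 mithril=4 paint=2
After 10 (consume 1 paint): cobalt=2 mithril=4 paint=1
After 11 (gather 3 hemp): cobalt=2 hemp=3 mithril=4 paint=1
After 12 (consume 3 hemp): cobalt=2 mithril=4 paint=1
After 13 (gather 3 mica): cobalt=2 mica=3 mithril=4 paint=1
After 14 (gather 3 stone): cobalt=2 mica=3 mithril=4 paint=1 stone=3

Answer: cobalt=2 mica=3 mithril=4 paint=1 stone=3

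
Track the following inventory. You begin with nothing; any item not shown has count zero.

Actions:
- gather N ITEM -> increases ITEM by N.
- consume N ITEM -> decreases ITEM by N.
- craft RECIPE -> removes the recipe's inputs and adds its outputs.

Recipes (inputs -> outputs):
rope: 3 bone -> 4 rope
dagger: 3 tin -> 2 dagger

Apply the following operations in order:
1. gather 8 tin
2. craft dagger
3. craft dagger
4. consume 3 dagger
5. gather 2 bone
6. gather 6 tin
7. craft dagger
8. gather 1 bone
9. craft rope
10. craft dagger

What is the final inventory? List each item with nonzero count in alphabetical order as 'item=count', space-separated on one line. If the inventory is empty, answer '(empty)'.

After 1 (gather 8 tin): tin=8
After 2 (craft dagger): dagger=2 tin=5
After 3 (craft dagger): dagger=4 tin=2
After 4 (consume 3 dagger): dagger=1 tin=2
After 5 (gather 2 bone): bone=2 dagger=1 tin=2
After 6 (gather 6 tin): bone=2 dagger=1 tin=8
After 7 (craft dagger): bone=2 dagger=3 tin=5
After 8 (gather 1 bone): bone=3 dagger=3 tin=5
After 9 (craft rope): dagger=3 rope=4 tin=5
After 10 (craft dagger): dagger=5 rope=4 tin=2

Answer: dagger=5 rope=4 tin=2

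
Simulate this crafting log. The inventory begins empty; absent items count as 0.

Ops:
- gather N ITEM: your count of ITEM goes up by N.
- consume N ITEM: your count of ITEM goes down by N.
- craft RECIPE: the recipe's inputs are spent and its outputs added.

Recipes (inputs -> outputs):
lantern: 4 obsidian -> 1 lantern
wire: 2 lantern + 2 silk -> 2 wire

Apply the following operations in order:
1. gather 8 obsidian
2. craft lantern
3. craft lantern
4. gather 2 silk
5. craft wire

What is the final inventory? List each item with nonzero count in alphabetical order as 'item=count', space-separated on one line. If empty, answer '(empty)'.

After 1 (gather 8 obsidian): obsidian=8
After 2 (craft lantern): lantern=1 obsidian=4
After 3 (craft lantern): lantern=2
After 4 (gather 2 silk): lantern=2 silk=2
After 5 (craft wire): wire=2

Answer: wire=2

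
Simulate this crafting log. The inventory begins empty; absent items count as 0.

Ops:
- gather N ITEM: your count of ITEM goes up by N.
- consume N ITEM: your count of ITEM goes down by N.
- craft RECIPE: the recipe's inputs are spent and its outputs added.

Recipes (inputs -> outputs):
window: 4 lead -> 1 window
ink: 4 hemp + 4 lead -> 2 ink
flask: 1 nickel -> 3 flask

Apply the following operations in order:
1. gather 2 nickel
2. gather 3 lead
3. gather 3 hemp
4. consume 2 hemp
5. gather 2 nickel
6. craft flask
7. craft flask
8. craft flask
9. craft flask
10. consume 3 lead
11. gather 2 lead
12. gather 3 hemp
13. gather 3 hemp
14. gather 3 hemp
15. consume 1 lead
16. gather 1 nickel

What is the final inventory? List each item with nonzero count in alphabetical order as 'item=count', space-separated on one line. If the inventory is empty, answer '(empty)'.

After 1 (gather 2 nickel): nickel=2
After 2 (gather 3 lead): lead=3 nickel=2
After 3 (gather 3 hemp): hemp=3 lead=3 nickel=2
After 4 (consume 2 hemp): hemp=1 lead=3 nickel=2
After 5 (gather 2 nickel): hemp=1 lead=3 nickel=4
After 6 (craft flask): flask=3 hemp=1 lead=3 nickel=3
After 7 (craft flask): flask=6 hemp=1 lead=3 nickel=2
After 8 (craft flask): flask=9 hemp=1 lead=3 nickel=1
After 9 (craft flask): flask=12 hemp=1 lead=3
After 10 (consume 3 lead): flask=12 hemp=1
After 11 (gather 2 lead): flask=12 hemp=1 lead=2
After 12 (gather 3 hemp): flask=12 hemp=4 lead=2
After 13 (gather 3 hemp): flask=12 hemp=7 lead=2
After 14 (gather 3 hemp): flask=12 hemp=10 lead=2
After 15 (consume 1 lead): flask=12 hemp=10 lead=1
After 16 (gather 1 nickel): flask=12 hemp=10 lead=1 nickel=1

Answer: flask=12 hemp=10 lead=1 nickel=1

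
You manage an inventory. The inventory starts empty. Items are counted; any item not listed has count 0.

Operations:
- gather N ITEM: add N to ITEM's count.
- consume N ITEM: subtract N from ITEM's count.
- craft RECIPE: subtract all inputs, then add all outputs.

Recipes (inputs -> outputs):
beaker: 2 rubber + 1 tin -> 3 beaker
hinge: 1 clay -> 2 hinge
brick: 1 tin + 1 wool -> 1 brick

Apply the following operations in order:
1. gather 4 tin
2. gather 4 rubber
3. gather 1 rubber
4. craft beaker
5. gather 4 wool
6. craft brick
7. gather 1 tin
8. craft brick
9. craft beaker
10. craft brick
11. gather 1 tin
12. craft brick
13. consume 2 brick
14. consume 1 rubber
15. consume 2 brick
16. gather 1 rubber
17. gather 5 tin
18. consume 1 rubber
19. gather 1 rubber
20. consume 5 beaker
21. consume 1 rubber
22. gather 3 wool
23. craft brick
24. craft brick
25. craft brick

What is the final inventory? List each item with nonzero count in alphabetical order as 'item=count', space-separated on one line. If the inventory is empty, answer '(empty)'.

Answer: beaker=1 brick=3 tin=2

Derivation:
After 1 (gather 4 tin): tin=4
After 2 (gather 4 rubber): rubber=4 tin=4
After 3 (gather 1 rubber): rubber=5 tin=4
After 4 (craft beaker): beaker=3 rubber=3 tin=3
After 5 (gather 4 wool): beaker=3 rubber=3 tin=3 wool=4
After 6 (craft brick): beaker=3 brick=1 rubber=3 tin=2 wool=3
After 7 (gather 1 tin): beaker=3 brick=1 rubber=3 tin=3 wool=3
After 8 (craft brick): beaker=3 brick=2 rubber=3 tin=2 wool=2
After 9 (craft beaker): beaker=6 brick=2 rubber=1 tin=1 wool=2
After 10 (craft brick): beaker=6 brick=3 rubber=1 wool=1
After 11 (gather 1 tin): beaker=6 brick=3 rubber=1 tin=1 wool=1
After 12 (craft brick): beaker=6 brick=4 rubber=1
After 13 (consume 2 brick): beaker=6 brick=2 rubber=1
After 14 (consume 1 rubber): beaker=6 brick=2
After 15 (consume 2 brick): beaker=6
After 16 (gather 1 rubber): beaker=6 rubber=1
After 17 (gather 5 tin): beaker=6 rubber=1 tin=5
After 18 (consume 1 rubber): beaker=6 tin=5
After 19 (gather 1 rubber): beaker=6 rubber=1 tin=5
After 20 (consume 5 beaker): beaker=1 rubber=1 tin=5
After 21 (consume 1 rubber): beaker=1 tin=5
After 22 (gather 3 wool): beaker=1 tin=5 wool=3
After 23 (craft brick): beaker=1 brick=1 tin=4 wool=2
After 24 (craft brick): beaker=1 brick=2 tin=3 wool=1
After 25 (craft brick): beaker=1 brick=3 tin=2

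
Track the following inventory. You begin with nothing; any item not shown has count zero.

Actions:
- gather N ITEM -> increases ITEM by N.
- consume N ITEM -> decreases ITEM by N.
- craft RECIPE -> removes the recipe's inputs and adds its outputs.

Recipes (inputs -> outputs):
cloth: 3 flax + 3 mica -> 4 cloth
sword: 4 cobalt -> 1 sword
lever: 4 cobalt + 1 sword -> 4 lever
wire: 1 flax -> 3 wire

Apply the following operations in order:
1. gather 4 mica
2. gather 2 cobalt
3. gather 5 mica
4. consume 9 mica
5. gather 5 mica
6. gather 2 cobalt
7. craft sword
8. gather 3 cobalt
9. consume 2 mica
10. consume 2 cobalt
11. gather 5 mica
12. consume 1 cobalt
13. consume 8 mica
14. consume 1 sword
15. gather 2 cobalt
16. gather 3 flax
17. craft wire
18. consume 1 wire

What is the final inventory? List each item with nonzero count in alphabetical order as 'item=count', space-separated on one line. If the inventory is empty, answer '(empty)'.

Answer: cobalt=2 flax=2 wire=2

Derivation:
After 1 (gather 4 mica): mica=4
After 2 (gather 2 cobalt): cobalt=2 mica=4
After 3 (gather 5 mica): cobalt=2 mica=9
After 4 (consume 9 mica): cobalt=2
After 5 (gather 5 mica): cobalt=2 mica=5
After 6 (gather 2 cobalt): cobalt=4 mica=5
After 7 (craft sword): mica=5 sword=1
After 8 (gather 3 cobalt): cobalt=3 mica=5 sword=1
After 9 (consume 2 mica): cobalt=3 mica=3 sword=1
After 10 (consume 2 cobalt): cobalt=1 mica=3 sword=1
After 11 (gather 5 mica): cobalt=1 mica=8 sword=1
After 12 (consume 1 cobalt): mica=8 sword=1
After 13 (consume 8 mica): sword=1
After 14 (consume 1 sword): (empty)
After 15 (gather 2 cobalt): cobalt=2
After 16 (gather 3 flax): cobalt=2 flax=3
After 17 (craft wire): cobalt=2 flax=2 wire=3
After 18 (consume 1 wire): cobalt=2 flax=2 wire=2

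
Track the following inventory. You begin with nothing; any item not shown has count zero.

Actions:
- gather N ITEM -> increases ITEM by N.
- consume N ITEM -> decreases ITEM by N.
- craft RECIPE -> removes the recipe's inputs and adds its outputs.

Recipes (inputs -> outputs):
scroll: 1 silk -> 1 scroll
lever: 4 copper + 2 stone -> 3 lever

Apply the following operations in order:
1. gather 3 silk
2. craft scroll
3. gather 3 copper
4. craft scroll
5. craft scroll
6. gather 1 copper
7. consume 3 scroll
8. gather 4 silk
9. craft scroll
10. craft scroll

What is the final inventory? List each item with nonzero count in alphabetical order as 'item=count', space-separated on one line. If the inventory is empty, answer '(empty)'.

Answer: copper=4 scroll=2 silk=2

Derivation:
After 1 (gather 3 silk): silk=3
After 2 (craft scroll): scroll=1 silk=2
After 3 (gather 3 copper): copper=3 scroll=1 silk=2
After 4 (craft scroll): copper=3 scroll=2 silk=1
After 5 (craft scroll): copper=3 scroll=3
After 6 (gather 1 copper): copper=4 scroll=3
After 7 (consume 3 scroll): copper=4
After 8 (gather 4 silk): copper=4 silk=4
After 9 (craft scroll): copper=4 scroll=1 silk=3
After 10 (craft scroll): copper=4 scroll=2 silk=2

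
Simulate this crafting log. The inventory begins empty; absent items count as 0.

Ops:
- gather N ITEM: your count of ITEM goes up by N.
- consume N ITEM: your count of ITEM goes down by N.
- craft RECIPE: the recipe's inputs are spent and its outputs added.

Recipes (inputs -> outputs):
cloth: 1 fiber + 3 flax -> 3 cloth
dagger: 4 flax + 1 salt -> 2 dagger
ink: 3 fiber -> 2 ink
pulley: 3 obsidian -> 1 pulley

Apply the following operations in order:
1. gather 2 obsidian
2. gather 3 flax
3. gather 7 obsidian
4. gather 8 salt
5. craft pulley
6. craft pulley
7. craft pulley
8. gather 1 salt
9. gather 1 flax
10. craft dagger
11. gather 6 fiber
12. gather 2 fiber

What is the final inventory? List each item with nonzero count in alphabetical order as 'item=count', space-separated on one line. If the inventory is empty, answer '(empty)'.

After 1 (gather 2 obsidian): obsidian=2
After 2 (gather 3 flax): flax=3 obsidian=2
After 3 (gather 7 obsidian): flax=3 obsidian=9
After 4 (gather 8 salt): flax=3 obsidian=9 salt=8
After 5 (craft pulley): flax=3 obsidian=6 pulley=1 salt=8
After 6 (craft pulley): flax=3 obsidian=3 pulley=2 salt=8
After 7 (craft pulley): flax=3 pulley=3 salt=8
After 8 (gather 1 salt): flax=3 pulley=3 salt=9
After 9 (gather 1 flax): flax=4 pulley=3 salt=9
After 10 (craft dagger): dagger=2 pulley=3 salt=8
After 11 (gather 6 fiber): dagger=2 fiber=6 pulley=3 salt=8
After 12 (gather 2 fiber): dagger=2 fiber=8 pulley=3 salt=8

Answer: dagger=2 fiber=8 pulley=3 salt=8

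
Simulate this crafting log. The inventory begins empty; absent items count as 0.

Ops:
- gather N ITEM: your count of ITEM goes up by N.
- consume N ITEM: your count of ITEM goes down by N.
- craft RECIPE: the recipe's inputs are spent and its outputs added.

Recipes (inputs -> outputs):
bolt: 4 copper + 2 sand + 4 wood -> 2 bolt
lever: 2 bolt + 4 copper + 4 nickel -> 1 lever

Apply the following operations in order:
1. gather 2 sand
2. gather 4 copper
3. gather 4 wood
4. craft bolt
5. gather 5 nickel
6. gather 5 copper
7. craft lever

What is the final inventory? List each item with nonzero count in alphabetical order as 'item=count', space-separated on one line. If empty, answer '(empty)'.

Answer: copper=1 lever=1 nickel=1

Derivation:
After 1 (gather 2 sand): sand=2
After 2 (gather 4 copper): copper=4 sand=2
After 3 (gather 4 wood): copper=4 sand=2 wood=4
After 4 (craft bolt): bolt=2
After 5 (gather 5 nickel): bolt=2 nickel=5
After 6 (gather 5 copper): bolt=2 copper=5 nickel=5
After 7 (craft lever): copper=1 lever=1 nickel=1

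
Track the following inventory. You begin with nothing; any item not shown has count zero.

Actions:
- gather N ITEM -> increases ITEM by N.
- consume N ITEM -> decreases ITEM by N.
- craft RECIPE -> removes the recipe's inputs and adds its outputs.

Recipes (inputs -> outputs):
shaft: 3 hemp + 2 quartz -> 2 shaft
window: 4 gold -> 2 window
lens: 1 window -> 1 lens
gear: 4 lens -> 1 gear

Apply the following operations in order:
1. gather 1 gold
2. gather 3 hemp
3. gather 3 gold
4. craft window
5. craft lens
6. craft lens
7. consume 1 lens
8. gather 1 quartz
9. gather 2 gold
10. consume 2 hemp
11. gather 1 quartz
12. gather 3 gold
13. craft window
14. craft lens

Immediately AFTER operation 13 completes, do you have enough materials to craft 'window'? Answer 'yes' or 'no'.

After 1 (gather 1 gold): gold=1
After 2 (gather 3 hemp): gold=1 hemp=3
After 3 (gather 3 gold): gold=4 hemp=3
After 4 (craft window): hemp=3 window=2
After 5 (craft lens): hemp=3 lens=1 window=1
After 6 (craft lens): hemp=3 lens=2
After 7 (consume 1 lens): hemp=3 lens=1
After 8 (gather 1 quartz): hemp=3 lens=1 quartz=1
After 9 (gather 2 gold): gold=2 hemp=3 lens=1 quartz=1
After 10 (consume 2 hemp): gold=2 hemp=1 lens=1 quartz=1
After 11 (gather 1 quartz): gold=2 hemp=1 lens=1 quartz=2
After 12 (gather 3 gold): gold=5 hemp=1 lens=1 quartz=2
After 13 (craft window): gold=1 hemp=1 lens=1 quartz=2 window=2

Answer: no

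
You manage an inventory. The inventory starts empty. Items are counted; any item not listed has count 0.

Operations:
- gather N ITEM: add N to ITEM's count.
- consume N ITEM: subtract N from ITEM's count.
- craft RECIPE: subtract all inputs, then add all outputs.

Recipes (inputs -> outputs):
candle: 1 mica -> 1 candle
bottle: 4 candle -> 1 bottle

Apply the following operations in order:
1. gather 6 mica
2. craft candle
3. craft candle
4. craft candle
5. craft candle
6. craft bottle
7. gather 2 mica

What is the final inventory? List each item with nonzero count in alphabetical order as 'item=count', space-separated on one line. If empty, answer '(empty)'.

After 1 (gather 6 mica): mica=6
After 2 (craft candle): candle=1 mica=5
After 3 (craft candle): candle=2 mica=4
After 4 (craft candle): candle=3 mica=3
After 5 (craft candle): candle=4 mica=2
After 6 (craft bottle): bottle=1 mica=2
After 7 (gather 2 mica): bottle=1 mica=4

Answer: bottle=1 mica=4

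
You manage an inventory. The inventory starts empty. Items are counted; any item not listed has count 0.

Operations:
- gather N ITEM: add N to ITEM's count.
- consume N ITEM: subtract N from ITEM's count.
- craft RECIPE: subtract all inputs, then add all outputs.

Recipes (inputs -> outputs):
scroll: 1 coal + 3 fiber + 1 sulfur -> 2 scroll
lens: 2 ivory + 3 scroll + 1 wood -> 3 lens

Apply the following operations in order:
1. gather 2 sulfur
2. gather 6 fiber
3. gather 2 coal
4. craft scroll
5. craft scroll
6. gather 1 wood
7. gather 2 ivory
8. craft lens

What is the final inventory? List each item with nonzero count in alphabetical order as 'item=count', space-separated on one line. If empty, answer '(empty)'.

Answer: lens=3 scroll=1

Derivation:
After 1 (gather 2 sulfur): sulfur=2
After 2 (gather 6 fiber): fiber=6 sulfur=2
After 3 (gather 2 coal): coal=2 fiber=6 sulfur=2
After 4 (craft scroll): coal=1 fiber=3 scroll=2 sulfur=1
After 5 (craft scroll): scroll=4
After 6 (gather 1 wood): scroll=4 wood=1
After 7 (gather 2 ivory): ivory=2 scroll=4 wood=1
After 8 (craft lens): lens=3 scroll=1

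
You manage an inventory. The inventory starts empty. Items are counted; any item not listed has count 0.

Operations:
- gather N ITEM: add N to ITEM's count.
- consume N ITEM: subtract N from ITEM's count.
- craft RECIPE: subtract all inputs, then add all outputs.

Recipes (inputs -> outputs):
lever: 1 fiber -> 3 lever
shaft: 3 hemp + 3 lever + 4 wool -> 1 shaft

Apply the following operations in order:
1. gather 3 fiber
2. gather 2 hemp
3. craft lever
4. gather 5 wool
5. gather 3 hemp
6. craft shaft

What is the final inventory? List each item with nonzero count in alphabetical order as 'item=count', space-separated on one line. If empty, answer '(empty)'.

Answer: fiber=2 hemp=2 shaft=1 wool=1

Derivation:
After 1 (gather 3 fiber): fiber=3
After 2 (gather 2 hemp): fiber=3 hemp=2
After 3 (craft lever): fiber=2 hemp=2 lever=3
After 4 (gather 5 wool): fiber=2 hemp=2 lever=3 wool=5
After 5 (gather 3 hemp): fiber=2 hemp=5 lever=3 wool=5
After 6 (craft shaft): fiber=2 hemp=2 shaft=1 wool=1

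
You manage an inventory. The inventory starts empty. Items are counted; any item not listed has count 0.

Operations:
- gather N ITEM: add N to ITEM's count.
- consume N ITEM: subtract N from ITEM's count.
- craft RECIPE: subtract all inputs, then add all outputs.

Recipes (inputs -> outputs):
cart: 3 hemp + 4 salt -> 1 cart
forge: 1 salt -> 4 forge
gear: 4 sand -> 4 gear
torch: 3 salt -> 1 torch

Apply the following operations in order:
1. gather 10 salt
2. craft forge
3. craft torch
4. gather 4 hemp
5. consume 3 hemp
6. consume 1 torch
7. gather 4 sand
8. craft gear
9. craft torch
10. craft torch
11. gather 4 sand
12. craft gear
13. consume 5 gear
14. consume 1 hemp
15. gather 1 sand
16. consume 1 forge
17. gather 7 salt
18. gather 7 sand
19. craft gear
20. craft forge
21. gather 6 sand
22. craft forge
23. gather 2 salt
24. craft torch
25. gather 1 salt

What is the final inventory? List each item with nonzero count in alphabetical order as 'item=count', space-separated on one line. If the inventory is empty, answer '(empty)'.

After 1 (gather 10 salt): salt=10
After 2 (craft forge): forge=4 salt=9
After 3 (craft torch): forge=4 salt=6 torch=1
After 4 (gather 4 hemp): forge=4 hemp=4 salt=6 torch=1
After 5 (consume 3 hemp): forge=4 hemp=1 salt=6 torch=1
After 6 (consume 1 torch): forge=4 hemp=1 salt=6
After 7 (gather 4 sand): forge=4 hemp=1 salt=6 sand=4
After 8 (craft gear): forge=4 gear=4 hemp=1 salt=6
After 9 (craft torch): forge=4 gear=4 hemp=1 salt=3 torch=1
After 10 (craft torch): forge=4 gear=4 hemp=1 torch=2
After 11 (gather 4 sand): forge=4 gear=4 hemp=1 sand=4 torch=2
After 12 (craft gear): forge=4 gear=8 hemp=1 torch=2
After 13 (consume 5 gear): forge=4 gear=3 hemp=1 torch=2
After 14 (consume 1 hemp): forge=4 gear=3 torch=2
After 15 (gather 1 sand): forge=4 gear=3 sand=1 torch=2
After 16 (consume 1 forge): forge=3 gear=3 sand=1 torch=2
After 17 (gather 7 salt): forge=3 gear=3 salt=7 sand=1 torch=2
After 18 (gather 7 sand): forge=3 gear=3 salt=7 sand=8 torch=2
After 19 (craft gear): forge=3 gear=7 salt=7 sand=4 torch=2
After 20 (craft forge): forge=7 gear=7 salt=6 sand=4 torch=2
After 21 (gather 6 sand): forge=7 gear=7 salt=6 sand=10 torch=2
After 22 (craft forge): forge=11 gear=7 salt=5 sand=10 torch=2
After 23 (gather 2 salt): forge=11 gear=7 salt=7 sand=10 torch=2
After 24 (craft torch): forge=11 gear=7 salt=4 sand=10 torch=3
After 25 (gather 1 salt): forge=11 gear=7 salt=5 sand=10 torch=3

Answer: forge=11 gear=7 salt=5 sand=10 torch=3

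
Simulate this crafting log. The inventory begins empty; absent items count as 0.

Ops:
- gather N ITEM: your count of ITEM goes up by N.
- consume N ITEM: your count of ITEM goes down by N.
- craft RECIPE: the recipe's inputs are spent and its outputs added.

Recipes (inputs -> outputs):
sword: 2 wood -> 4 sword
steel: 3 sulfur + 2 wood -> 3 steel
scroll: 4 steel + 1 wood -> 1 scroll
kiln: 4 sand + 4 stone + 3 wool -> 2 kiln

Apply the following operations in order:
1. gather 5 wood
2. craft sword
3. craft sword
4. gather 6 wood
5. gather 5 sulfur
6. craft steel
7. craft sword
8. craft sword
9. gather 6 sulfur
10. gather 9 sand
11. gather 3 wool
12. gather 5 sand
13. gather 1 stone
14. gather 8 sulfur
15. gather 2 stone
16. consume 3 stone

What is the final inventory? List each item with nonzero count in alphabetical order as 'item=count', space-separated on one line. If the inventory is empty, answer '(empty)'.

Answer: sand=14 steel=3 sulfur=16 sword=16 wood=1 wool=3

Derivation:
After 1 (gather 5 wood): wood=5
After 2 (craft sword): sword=4 wood=3
After 3 (craft sword): sword=8 wood=1
After 4 (gather 6 wood): sword=8 wood=7
After 5 (gather 5 sulfur): sulfur=5 sword=8 wood=7
After 6 (craft steel): steel=3 sulfur=2 sword=8 wood=5
After 7 (craft sword): steel=3 sulfur=2 sword=12 wood=3
After 8 (craft sword): steel=3 sulfur=2 sword=16 wood=1
After 9 (gather 6 sulfur): steel=3 sulfur=8 sword=16 wood=1
After 10 (gather 9 sand): sand=9 steel=3 sulfur=8 sword=16 wood=1
After 11 (gather 3 wool): sand=9 steel=3 sulfur=8 sword=16 wood=1 wool=3
After 12 (gather 5 sand): sand=14 steel=3 sulfur=8 sword=16 wood=1 wool=3
After 13 (gather 1 stone): sand=14 steel=3 stone=1 sulfur=8 sword=16 wood=1 wool=3
After 14 (gather 8 sulfur): sand=14 steel=3 stone=1 sulfur=16 sword=16 wood=1 wool=3
After 15 (gather 2 stone): sand=14 steel=3 stone=3 sulfur=16 sword=16 wood=1 wool=3
After 16 (consume 3 stone): sand=14 steel=3 sulfur=16 sword=16 wood=1 wool=3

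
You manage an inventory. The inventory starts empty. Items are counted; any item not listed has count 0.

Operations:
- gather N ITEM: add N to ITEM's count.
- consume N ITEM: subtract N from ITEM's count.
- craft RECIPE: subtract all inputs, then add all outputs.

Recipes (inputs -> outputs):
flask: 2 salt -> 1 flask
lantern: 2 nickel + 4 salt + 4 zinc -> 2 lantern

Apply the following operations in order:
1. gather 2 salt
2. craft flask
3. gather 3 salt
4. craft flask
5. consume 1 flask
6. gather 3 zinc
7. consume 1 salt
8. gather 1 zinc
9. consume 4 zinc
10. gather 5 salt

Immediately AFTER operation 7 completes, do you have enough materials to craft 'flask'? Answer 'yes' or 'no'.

After 1 (gather 2 salt): salt=2
After 2 (craft flask): flask=1
After 3 (gather 3 salt): flask=1 salt=3
After 4 (craft flask): flask=2 salt=1
After 5 (consume 1 flask): flask=1 salt=1
After 6 (gather 3 zinc): flask=1 salt=1 zinc=3
After 7 (consume 1 salt): flask=1 zinc=3

Answer: no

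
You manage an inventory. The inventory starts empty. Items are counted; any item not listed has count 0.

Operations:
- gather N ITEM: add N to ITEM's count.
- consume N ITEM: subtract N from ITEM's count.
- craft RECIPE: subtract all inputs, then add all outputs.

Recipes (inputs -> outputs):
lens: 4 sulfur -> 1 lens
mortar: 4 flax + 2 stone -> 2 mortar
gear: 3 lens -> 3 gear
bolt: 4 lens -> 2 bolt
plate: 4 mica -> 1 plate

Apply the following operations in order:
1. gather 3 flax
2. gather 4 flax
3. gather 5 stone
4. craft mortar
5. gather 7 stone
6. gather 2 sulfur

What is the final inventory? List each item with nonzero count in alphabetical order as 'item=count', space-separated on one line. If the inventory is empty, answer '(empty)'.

After 1 (gather 3 flax): flax=3
After 2 (gather 4 flax): flax=7
After 3 (gather 5 stone): flax=7 stone=5
After 4 (craft mortar): flax=3 mortar=2 stone=3
After 5 (gather 7 stone): flax=3 mortar=2 stone=10
After 6 (gather 2 sulfur): flax=3 mortar=2 stone=10 sulfur=2

Answer: flax=3 mortar=2 stone=10 sulfur=2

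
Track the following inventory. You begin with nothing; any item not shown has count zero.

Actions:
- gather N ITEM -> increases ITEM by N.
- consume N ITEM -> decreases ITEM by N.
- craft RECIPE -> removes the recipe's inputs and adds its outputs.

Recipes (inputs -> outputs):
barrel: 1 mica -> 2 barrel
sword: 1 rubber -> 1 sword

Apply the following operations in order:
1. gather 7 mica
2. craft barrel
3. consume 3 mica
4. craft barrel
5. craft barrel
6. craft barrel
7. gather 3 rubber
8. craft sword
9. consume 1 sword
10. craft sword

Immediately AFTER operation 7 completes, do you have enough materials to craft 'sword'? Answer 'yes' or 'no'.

After 1 (gather 7 mica): mica=7
After 2 (craft barrel): barrel=2 mica=6
After 3 (consume 3 mica): barrel=2 mica=3
After 4 (craft barrel): barrel=4 mica=2
After 5 (craft barrel): barrel=6 mica=1
After 6 (craft barrel): barrel=8
After 7 (gather 3 rubber): barrel=8 rubber=3

Answer: yes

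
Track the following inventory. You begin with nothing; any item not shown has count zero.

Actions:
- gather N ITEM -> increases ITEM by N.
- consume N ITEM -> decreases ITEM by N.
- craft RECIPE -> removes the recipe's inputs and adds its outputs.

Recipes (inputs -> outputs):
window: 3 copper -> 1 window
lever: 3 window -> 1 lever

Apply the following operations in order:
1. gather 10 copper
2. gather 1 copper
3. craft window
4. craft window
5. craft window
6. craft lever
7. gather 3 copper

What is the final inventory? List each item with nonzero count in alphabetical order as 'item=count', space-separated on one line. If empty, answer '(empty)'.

After 1 (gather 10 copper): copper=10
After 2 (gather 1 copper): copper=11
After 3 (craft window): copper=8 window=1
After 4 (craft window): copper=5 window=2
After 5 (craft window): copper=2 window=3
After 6 (craft lever): copper=2 lever=1
After 7 (gather 3 copper): copper=5 lever=1

Answer: copper=5 lever=1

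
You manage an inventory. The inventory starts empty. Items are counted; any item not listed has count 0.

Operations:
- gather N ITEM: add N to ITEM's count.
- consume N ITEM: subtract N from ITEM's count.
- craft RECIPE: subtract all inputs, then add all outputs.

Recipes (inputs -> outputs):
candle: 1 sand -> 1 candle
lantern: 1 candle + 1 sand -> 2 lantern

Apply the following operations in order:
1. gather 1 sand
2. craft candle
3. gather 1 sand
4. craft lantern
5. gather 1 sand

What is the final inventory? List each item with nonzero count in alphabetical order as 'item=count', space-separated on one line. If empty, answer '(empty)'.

After 1 (gather 1 sand): sand=1
After 2 (craft candle): candle=1
After 3 (gather 1 sand): candle=1 sand=1
After 4 (craft lantern): lantern=2
After 5 (gather 1 sand): lantern=2 sand=1

Answer: lantern=2 sand=1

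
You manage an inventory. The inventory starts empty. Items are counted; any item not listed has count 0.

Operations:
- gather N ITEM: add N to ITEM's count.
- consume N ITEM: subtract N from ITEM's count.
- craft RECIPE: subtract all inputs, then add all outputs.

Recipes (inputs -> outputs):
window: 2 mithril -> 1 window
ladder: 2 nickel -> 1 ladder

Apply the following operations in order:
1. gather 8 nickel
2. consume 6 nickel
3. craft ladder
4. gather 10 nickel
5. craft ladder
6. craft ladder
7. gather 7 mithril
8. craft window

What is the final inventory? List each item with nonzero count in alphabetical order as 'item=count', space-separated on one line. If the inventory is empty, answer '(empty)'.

After 1 (gather 8 nickel): nickel=8
After 2 (consume 6 nickel): nickel=2
After 3 (craft ladder): ladder=1
After 4 (gather 10 nickel): ladder=1 nickel=10
After 5 (craft ladder): ladder=2 nickel=8
After 6 (craft ladder): ladder=3 nickel=6
After 7 (gather 7 mithril): ladder=3 mithril=7 nickel=6
After 8 (craft window): ladder=3 mithril=5 nickel=6 window=1

Answer: ladder=3 mithril=5 nickel=6 window=1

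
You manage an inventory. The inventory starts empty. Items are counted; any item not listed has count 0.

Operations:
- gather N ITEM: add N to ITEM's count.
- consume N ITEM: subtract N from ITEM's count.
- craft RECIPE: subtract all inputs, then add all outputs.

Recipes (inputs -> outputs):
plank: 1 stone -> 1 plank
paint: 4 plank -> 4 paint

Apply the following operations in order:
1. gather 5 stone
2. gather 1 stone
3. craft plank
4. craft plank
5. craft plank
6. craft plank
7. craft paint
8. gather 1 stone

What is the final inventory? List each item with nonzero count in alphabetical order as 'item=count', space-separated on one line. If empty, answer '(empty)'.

After 1 (gather 5 stone): stone=5
After 2 (gather 1 stone): stone=6
After 3 (craft plank): plank=1 stone=5
After 4 (craft plank): plank=2 stone=4
After 5 (craft plank): plank=3 stone=3
After 6 (craft plank): plank=4 stone=2
After 7 (craft paint): paint=4 stone=2
After 8 (gather 1 stone): paint=4 stone=3

Answer: paint=4 stone=3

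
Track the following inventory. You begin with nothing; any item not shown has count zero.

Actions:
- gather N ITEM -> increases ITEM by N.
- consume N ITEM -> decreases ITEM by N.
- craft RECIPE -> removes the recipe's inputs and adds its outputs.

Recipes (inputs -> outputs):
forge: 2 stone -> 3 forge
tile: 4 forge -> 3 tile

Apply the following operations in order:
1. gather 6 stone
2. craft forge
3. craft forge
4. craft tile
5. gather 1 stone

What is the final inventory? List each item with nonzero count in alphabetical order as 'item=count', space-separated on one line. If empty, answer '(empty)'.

Answer: forge=2 stone=3 tile=3

Derivation:
After 1 (gather 6 stone): stone=6
After 2 (craft forge): forge=3 stone=4
After 3 (craft forge): forge=6 stone=2
After 4 (craft tile): forge=2 stone=2 tile=3
After 5 (gather 1 stone): forge=2 stone=3 tile=3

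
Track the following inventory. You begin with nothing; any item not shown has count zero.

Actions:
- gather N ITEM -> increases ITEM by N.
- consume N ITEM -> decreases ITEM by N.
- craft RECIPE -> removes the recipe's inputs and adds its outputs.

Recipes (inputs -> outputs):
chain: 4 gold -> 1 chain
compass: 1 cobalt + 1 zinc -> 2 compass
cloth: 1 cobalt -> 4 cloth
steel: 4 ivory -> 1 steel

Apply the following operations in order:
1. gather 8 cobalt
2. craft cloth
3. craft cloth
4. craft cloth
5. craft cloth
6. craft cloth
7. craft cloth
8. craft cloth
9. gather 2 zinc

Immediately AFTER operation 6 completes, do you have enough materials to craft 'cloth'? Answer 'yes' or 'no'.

After 1 (gather 8 cobalt): cobalt=8
After 2 (craft cloth): cloth=4 cobalt=7
After 3 (craft cloth): cloth=8 cobalt=6
After 4 (craft cloth): cloth=12 cobalt=5
After 5 (craft cloth): cloth=16 cobalt=4
After 6 (craft cloth): cloth=20 cobalt=3

Answer: yes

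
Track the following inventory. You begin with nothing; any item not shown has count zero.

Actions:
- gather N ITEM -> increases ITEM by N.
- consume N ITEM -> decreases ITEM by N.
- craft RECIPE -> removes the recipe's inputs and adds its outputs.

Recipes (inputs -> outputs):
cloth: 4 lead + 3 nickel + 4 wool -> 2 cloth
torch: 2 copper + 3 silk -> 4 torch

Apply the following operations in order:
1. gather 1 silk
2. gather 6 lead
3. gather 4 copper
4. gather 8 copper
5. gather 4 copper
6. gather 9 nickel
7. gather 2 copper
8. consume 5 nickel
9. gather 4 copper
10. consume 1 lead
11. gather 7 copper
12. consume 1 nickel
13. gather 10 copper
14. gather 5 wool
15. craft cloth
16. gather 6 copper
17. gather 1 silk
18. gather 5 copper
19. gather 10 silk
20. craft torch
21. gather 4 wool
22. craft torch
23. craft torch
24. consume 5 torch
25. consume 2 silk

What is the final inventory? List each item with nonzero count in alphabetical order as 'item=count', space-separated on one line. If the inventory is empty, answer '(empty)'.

After 1 (gather 1 silk): silk=1
After 2 (gather 6 lead): lead=6 silk=1
After 3 (gather 4 copper): copper=4 lead=6 silk=1
After 4 (gather 8 copper): copper=12 lead=6 silk=1
After 5 (gather 4 copper): copper=16 lead=6 silk=1
After 6 (gather 9 nickel): copper=16 lead=6 nickel=9 silk=1
After 7 (gather 2 copper): copper=18 lead=6 nickel=9 silk=1
After 8 (consume 5 nickel): copper=18 lead=6 nickel=4 silk=1
After 9 (gather 4 copper): copper=22 lead=6 nickel=4 silk=1
After 10 (consume 1 lead): copper=22 lead=5 nickel=4 silk=1
After 11 (gather 7 copper): copper=29 lead=5 nickel=4 silk=1
After 12 (consume 1 nickel): copper=29 lead=5 nickel=3 silk=1
After 13 (gather 10 copper): copper=39 lead=5 nickel=3 silk=1
After 14 (gather 5 wool): copper=39 lead=5 nickel=3 silk=1 wool=5
After 15 (craft cloth): cloth=2 copper=39 lead=1 silk=1 wool=1
After 16 (gather 6 copper): cloth=2 copper=45 lead=1 silk=1 wool=1
After 17 (gather 1 silk): cloth=2 copper=45 lead=1 silk=2 wool=1
After 18 (gather 5 copper): cloth=2 copper=50 lead=1 silk=2 wool=1
After 19 (gather 10 silk): cloth=2 copper=50 lead=1 silk=12 wool=1
After 20 (craft torch): cloth=2 copper=48 lead=1 silk=9 torch=4 wool=1
After 21 (gather 4 wool): cloth=2 copper=48 lead=1 silk=9 torch=4 wool=5
After 22 (craft torch): cloth=2 copper=46 lead=1 silk=6 torch=8 wool=5
After 23 (craft torch): cloth=2 copper=44 lead=1 silk=3 torch=12 wool=5
After 24 (consume 5 torch): cloth=2 copper=44 lead=1 silk=3 torch=7 wool=5
After 25 (consume 2 silk): cloth=2 copper=44 lead=1 silk=1 torch=7 wool=5

Answer: cloth=2 copper=44 lead=1 silk=1 torch=7 wool=5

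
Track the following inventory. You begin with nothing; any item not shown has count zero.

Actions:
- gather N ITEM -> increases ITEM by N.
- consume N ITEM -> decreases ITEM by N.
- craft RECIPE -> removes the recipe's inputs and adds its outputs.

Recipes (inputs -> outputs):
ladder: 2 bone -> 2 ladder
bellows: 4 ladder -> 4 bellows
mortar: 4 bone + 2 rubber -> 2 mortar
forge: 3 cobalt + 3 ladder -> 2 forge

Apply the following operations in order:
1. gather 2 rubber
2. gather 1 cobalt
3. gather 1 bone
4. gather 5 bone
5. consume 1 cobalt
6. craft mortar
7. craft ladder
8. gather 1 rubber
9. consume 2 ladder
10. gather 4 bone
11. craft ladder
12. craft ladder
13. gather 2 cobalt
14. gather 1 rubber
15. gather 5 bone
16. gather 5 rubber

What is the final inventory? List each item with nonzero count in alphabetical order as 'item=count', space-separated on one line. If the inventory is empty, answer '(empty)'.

Answer: bone=5 cobalt=2 ladder=4 mortar=2 rubber=7

Derivation:
After 1 (gather 2 rubber): rubber=2
After 2 (gather 1 cobalt): cobalt=1 rubber=2
After 3 (gather 1 bone): bone=1 cobalt=1 rubber=2
After 4 (gather 5 bone): bone=6 cobalt=1 rubber=2
After 5 (consume 1 cobalt): bone=6 rubber=2
After 6 (craft mortar): bone=2 mortar=2
After 7 (craft ladder): ladder=2 mortar=2
After 8 (gather 1 rubber): ladder=2 mortar=2 rubber=1
After 9 (consume 2 ladder): mortar=2 rubber=1
After 10 (gather 4 bone): bone=4 mortar=2 rubber=1
After 11 (craft ladder): bone=2 ladder=2 mortar=2 rubber=1
After 12 (craft ladder): ladder=4 mortar=2 rubber=1
After 13 (gather 2 cobalt): cobalt=2 ladder=4 mortar=2 rubber=1
After 14 (gather 1 rubber): cobalt=2 ladder=4 mortar=2 rubber=2
After 15 (gather 5 bone): bone=5 cobalt=2 ladder=4 mortar=2 rubber=2
After 16 (gather 5 rubber): bone=5 cobalt=2 ladder=4 mortar=2 rubber=7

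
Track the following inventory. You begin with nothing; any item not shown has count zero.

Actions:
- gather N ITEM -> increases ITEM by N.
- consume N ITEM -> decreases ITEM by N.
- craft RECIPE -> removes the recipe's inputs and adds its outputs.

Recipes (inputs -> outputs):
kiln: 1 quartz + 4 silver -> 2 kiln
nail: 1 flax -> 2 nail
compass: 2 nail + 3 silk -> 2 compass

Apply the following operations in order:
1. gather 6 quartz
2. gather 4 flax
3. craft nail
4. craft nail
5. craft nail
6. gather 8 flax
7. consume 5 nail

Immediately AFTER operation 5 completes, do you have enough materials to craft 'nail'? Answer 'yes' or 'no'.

After 1 (gather 6 quartz): quartz=6
After 2 (gather 4 flax): flax=4 quartz=6
After 3 (craft nail): flax=3 nail=2 quartz=6
After 4 (craft nail): flax=2 nail=4 quartz=6
After 5 (craft nail): flax=1 nail=6 quartz=6

Answer: yes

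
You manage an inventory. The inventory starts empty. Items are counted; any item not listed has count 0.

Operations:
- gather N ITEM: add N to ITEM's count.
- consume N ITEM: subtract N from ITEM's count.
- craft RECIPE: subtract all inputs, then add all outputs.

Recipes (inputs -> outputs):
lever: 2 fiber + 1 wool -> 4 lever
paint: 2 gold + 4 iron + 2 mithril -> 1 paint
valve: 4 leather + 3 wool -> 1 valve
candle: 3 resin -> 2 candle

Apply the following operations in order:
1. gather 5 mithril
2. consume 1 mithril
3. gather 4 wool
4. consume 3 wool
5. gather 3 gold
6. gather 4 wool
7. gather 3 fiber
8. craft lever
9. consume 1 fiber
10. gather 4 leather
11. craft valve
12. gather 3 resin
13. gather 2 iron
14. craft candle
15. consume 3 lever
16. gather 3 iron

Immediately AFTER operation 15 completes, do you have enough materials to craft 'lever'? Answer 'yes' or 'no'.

Answer: no

Derivation:
After 1 (gather 5 mithril): mithril=5
After 2 (consume 1 mithril): mithril=4
After 3 (gather 4 wool): mithril=4 wool=4
After 4 (consume 3 wool): mithril=4 wool=1
After 5 (gather 3 gold): gold=3 mithril=4 wool=1
After 6 (gather 4 wool): gold=3 mithril=4 wool=5
After 7 (gather 3 fiber): fiber=3 gold=3 mithril=4 wool=5
After 8 (craft lever): fiber=1 gold=3 lever=4 mithril=4 wool=4
After 9 (consume 1 fiber): gold=3 lever=4 mithril=4 wool=4
After 10 (gather 4 leather): gold=3 leather=4 lever=4 mithril=4 wool=4
After 11 (craft valve): gold=3 lever=4 mithril=4 valve=1 wool=1
After 12 (gather 3 resin): gold=3 lever=4 mithril=4 resin=3 valve=1 wool=1
After 13 (gather 2 iron): gold=3 iron=2 lever=4 mithril=4 resin=3 valve=1 wool=1
After 14 (craft candle): candle=2 gold=3 iron=2 lever=4 mithril=4 valve=1 wool=1
After 15 (consume 3 lever): candle=2 gold=3 iron=2 lever=1 mithril=4 valve=1 wool=1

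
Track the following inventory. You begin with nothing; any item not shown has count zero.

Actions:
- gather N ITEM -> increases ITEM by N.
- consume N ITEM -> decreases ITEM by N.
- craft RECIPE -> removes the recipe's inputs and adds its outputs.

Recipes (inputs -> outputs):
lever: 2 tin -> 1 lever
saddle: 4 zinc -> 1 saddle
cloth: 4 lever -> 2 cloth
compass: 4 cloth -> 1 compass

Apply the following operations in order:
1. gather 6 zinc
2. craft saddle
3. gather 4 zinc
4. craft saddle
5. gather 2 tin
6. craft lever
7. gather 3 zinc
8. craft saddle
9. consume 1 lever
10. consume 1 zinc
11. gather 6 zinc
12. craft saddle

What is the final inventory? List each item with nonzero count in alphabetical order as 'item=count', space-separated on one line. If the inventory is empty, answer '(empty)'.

Answer: saddle=4 zinc=2

Derivation:
After 1 (gather 6 zinc): zinc=6
After 2 (craft saddle): saddle=1 zinc=2
After 3 (gather 4 zinc): saddle=1 zinc=6
After 4 (craft saddle): saddle=2 zinc=2
After 5 (gather 2 tin): saddle=2 tin=2 zinc=2
After 6 (craft lever): lever=1 saddle=2 zinc=2
After 7 (gather 3 zinc): lever=1 saddle=2 zinc=5
After 8 (craft saddle): lever=1 saddle=3 zinc=1
After 9 (consume 1 lever): saddle=3 zinc=1
After 10 (consume 1 zinc): saddle=3
After 11 (gather 6 zinc): saddle=3 zinc=6
After 12 (craft saddle): saddle=4 zinc=2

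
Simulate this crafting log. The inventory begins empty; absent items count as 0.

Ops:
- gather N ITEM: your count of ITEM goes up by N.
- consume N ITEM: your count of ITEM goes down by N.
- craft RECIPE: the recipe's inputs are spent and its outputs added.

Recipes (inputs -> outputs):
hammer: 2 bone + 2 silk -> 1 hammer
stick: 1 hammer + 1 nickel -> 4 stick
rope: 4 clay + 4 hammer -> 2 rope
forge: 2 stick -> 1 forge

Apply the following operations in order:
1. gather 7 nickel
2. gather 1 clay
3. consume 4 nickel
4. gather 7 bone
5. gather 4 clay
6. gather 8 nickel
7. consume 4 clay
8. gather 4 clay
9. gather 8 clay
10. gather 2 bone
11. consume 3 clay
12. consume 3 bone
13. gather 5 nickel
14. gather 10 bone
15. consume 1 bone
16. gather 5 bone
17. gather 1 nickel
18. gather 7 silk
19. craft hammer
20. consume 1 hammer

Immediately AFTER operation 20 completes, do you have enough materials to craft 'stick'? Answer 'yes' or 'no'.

Answer: no

Derivation:
After 1 (gather 7 nickel): nickel=7
After 2 (gather 1 clay): clay=1 nickel=7
After 3 (consume 4 nickel): clay=1 nickel=3
After 4 (gather 7 bone): bone=7 clay=1 nickel=3
After 5 (gather 4 clay): bone=7 clay=5 nickel=3
After 6 (gather 8 nickel): bone=7 clay=5 nickel=11
After 7 (consume 4 clay): bone=7 clay=1 nickel=11
After 8 (gather 4 clay): bone=7 clay=5 nickel=11
After 9 (gather 8 clay): bone=7 clay=13 nickel=11
After 10 (gather 2 bone): bone=9 clay=13 nickel=11
After 11 (consume 3 clay): bone=9 clay=10 nickel=11
After 12 (consume 3 bone): bone=6 clay=10 nickel=11
After 13 (gather 5 nickel): bone=6 clay=10 nickel=16
After 14 (gather 10 bone): bone=16 clay=10 nickel=16
After 15 (consume 1 bone): bone=15 clay=10 nickel=16
After 16 (gather 5 bone): bone=20 clay=10 nickel=16
After 17 (gather 1 nickel): bone=20 clay=10 nickel=17
After 18 (gather 7 silk): bone=20 clay=10 nickel=17 silk=7
After 19 (craft hammer): bone=18 clay=10 hammer=1 nickel=17 silk=5
After 20 (consume 1 hammer): bone=18 clay=10 nickel=17 silk=5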